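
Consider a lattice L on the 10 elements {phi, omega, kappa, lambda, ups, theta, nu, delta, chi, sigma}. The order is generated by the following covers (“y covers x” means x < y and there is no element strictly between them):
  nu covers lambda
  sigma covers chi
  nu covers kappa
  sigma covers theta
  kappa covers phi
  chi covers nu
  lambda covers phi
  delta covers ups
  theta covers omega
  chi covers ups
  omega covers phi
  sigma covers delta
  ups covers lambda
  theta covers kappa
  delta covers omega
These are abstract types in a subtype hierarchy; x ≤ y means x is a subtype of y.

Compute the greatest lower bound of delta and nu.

Common lower bounds of {delta, nu}: lambda, phi.
The greatest among these is lambda.

lambda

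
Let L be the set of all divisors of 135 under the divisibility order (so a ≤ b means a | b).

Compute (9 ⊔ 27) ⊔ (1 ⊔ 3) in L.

27

9 ∨ 27 = 27
1 ∨ 3 = 3
27 ∨ 3 = 27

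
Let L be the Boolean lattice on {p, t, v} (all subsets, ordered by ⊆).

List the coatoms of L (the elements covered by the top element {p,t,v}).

{p,t}, {p,v}, {t,v}

The coatoms are exactly the elements covered by {p,t,v}: {p,t}, {p,v}, {t,v}.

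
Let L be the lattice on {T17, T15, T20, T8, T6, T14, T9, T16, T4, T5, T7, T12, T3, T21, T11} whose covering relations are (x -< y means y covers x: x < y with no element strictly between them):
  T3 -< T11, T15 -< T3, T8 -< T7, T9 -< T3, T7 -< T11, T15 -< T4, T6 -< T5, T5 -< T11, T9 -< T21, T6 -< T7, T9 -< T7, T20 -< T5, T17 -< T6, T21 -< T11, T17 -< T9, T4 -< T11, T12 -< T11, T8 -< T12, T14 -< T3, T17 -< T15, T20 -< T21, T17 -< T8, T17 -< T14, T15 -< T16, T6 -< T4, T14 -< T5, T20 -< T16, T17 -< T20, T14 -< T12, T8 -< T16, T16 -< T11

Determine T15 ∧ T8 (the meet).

T17

Common lower bounds of {T15, T8}: T17.
The greatest among these is T17.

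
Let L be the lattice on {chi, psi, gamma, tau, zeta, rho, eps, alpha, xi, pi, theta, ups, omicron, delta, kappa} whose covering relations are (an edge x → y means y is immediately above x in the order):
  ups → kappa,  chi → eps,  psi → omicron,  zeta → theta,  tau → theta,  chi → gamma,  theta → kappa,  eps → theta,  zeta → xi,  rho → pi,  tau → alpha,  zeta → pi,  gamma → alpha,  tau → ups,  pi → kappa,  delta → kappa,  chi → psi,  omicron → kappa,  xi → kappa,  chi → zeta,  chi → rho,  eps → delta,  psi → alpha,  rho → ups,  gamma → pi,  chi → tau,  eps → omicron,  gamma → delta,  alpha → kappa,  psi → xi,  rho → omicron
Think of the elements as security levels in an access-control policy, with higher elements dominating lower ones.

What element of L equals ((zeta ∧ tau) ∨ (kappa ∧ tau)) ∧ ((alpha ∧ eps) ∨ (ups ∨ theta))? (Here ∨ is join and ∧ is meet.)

zeta ∧ tau = chi
kappa ∧ tau = tau
chi ∨ tau = tau
alpha ∧ eps = chi
ups ∨ theta = kappa
chi ∨ kappa = kappa
tau ∧ kappa = tau

tau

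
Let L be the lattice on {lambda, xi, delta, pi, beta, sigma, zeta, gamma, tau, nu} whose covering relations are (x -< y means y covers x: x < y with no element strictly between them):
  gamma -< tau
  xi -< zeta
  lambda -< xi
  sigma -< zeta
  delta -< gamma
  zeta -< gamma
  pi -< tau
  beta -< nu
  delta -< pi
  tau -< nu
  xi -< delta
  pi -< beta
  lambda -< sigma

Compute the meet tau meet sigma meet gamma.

Common lower bounds of {tau, sigma, gamma}: lambda, sigma.
The greatest among these is sigma.

sigma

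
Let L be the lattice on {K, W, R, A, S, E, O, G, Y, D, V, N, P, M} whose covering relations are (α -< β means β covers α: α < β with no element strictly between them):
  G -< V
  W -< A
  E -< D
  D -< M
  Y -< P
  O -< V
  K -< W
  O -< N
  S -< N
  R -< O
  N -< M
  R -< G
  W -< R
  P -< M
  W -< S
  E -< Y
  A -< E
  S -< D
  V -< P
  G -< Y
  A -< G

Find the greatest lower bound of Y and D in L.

Common lower bounds of {Y, D}: A, E, K, W.
The greatest among these is E.

E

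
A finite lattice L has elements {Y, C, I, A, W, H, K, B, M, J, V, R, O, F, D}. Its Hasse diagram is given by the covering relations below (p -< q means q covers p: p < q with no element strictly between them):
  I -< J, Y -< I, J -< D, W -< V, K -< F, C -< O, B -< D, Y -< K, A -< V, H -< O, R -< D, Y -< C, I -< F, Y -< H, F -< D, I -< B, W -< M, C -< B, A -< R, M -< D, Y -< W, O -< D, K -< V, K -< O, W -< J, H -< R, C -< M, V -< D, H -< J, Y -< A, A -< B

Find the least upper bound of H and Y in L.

Common upper bounds of {H, Y}: D, H, J, O, R.
The least among these is H.

H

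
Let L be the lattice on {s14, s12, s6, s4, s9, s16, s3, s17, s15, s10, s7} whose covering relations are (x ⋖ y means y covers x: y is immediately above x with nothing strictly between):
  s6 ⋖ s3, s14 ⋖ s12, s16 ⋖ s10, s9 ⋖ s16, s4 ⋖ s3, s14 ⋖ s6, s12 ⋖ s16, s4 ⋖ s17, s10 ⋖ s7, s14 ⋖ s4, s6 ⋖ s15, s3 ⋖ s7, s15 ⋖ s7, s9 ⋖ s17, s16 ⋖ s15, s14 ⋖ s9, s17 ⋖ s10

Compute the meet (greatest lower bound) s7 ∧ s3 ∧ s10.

s4

Common lower bounds of {s7, s3, s10}: s14, s4.
The greatest among these is s4.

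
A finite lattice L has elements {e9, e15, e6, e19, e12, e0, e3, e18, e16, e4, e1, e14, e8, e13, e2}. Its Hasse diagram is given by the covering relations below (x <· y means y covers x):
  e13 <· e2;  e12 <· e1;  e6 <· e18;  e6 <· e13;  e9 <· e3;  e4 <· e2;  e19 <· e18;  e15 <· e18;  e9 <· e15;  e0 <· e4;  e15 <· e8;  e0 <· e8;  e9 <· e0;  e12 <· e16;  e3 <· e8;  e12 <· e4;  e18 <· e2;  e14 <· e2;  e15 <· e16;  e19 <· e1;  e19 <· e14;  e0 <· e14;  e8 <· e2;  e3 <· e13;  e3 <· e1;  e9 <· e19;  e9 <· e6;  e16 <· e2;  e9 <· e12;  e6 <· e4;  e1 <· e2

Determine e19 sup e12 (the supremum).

Common upper bounds of {e19, e12}: e1, e2.
The least among these is e1.

e1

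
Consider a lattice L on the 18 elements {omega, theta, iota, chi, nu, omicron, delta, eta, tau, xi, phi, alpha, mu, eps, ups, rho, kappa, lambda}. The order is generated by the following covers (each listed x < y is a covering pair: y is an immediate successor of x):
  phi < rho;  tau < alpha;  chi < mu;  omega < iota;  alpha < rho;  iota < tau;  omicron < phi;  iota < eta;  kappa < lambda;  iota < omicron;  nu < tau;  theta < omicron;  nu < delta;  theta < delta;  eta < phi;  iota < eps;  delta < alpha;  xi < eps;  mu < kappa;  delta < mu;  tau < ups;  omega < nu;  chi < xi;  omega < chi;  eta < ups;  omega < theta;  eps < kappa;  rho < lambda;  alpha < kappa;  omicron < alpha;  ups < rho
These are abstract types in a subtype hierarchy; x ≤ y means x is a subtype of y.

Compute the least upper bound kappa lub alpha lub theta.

Common upper bounds of {kappa, alpha, theta}: kappa, lambda.
The least among these is kappa.

kappa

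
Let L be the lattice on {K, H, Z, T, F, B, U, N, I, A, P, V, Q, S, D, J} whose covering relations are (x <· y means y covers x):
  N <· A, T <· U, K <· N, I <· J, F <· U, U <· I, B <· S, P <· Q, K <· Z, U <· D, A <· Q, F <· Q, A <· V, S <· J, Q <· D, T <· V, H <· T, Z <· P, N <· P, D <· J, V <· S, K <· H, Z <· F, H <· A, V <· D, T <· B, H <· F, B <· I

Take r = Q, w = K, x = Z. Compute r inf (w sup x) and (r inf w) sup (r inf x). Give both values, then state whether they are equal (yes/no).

Z; Z; yes

w sup x = Z, so r inf (w sup x) = Q inf Z = Z.
r inf w = K and r inf x = Z, so (r inf w) sup (r inf x) = K sup Z = Z.
Equal: yes.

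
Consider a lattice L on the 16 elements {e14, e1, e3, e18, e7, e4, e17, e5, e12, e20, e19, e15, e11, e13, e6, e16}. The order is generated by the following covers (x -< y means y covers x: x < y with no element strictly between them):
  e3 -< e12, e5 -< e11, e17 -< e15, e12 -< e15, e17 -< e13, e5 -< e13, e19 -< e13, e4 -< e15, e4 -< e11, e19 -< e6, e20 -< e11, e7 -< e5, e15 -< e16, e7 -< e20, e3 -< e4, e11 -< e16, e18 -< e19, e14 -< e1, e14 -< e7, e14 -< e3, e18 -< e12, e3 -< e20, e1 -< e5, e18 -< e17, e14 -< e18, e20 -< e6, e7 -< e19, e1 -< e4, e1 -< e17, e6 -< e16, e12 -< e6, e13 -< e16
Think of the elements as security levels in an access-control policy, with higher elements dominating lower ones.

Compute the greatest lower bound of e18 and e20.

Common lower bounds of {e18, e20}: e14.
The greatest among these is e14.

e14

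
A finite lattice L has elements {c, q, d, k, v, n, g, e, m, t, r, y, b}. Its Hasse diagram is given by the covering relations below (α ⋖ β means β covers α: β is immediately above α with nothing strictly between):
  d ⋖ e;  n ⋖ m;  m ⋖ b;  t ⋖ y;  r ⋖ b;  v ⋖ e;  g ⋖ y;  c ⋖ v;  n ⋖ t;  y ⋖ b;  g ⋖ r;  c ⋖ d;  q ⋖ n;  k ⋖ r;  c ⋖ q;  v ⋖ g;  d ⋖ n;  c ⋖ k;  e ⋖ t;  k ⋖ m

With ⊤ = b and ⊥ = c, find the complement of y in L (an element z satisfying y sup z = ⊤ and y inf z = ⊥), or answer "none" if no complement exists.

k

Need z with y ∨ z = b and y ∧ z = c.
Checking each element gives: k.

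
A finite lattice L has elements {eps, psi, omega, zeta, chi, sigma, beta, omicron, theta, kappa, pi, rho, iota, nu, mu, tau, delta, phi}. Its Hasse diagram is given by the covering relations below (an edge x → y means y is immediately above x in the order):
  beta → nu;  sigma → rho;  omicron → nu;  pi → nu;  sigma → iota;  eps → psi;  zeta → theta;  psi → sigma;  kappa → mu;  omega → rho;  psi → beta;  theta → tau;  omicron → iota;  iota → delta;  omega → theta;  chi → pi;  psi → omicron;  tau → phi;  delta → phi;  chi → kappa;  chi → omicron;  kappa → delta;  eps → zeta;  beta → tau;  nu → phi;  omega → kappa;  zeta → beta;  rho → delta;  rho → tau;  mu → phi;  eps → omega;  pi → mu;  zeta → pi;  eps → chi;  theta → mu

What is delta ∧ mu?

Common lower bounds of {delta, mu}: chi, eps, kappa, omega.
The greatest among these is kappa.

kappa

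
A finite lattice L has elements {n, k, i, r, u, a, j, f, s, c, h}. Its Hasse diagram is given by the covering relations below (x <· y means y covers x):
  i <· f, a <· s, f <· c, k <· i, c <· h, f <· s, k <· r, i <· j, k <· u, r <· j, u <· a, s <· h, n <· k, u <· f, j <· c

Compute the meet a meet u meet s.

u

Common lower bounds of {a, u, s}: k, n, u.
The greatest among these is u.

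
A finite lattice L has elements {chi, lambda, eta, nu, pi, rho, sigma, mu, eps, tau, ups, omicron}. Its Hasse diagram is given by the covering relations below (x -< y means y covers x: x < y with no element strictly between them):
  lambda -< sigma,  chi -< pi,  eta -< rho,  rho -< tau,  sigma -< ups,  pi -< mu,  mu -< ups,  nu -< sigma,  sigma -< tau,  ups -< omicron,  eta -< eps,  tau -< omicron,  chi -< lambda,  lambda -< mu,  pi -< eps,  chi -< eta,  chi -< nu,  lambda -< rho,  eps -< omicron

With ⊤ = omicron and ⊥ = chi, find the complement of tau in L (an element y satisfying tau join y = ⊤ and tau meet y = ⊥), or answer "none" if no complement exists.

pi

Need y with tau ∨ y = omicron and tau ∧ y = chi.
Checking each element gives: pi.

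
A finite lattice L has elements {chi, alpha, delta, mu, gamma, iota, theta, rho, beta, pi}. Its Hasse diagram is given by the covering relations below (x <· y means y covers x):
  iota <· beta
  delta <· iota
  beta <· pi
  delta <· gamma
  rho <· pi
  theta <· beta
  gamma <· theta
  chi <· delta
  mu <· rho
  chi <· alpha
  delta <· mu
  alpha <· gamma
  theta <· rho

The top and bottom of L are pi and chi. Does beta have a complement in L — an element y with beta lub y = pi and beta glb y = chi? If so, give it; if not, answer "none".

none

For every candidate y, either beta ∨ y ≠ pi or beta ∧ y ≠ chi; no complement exists.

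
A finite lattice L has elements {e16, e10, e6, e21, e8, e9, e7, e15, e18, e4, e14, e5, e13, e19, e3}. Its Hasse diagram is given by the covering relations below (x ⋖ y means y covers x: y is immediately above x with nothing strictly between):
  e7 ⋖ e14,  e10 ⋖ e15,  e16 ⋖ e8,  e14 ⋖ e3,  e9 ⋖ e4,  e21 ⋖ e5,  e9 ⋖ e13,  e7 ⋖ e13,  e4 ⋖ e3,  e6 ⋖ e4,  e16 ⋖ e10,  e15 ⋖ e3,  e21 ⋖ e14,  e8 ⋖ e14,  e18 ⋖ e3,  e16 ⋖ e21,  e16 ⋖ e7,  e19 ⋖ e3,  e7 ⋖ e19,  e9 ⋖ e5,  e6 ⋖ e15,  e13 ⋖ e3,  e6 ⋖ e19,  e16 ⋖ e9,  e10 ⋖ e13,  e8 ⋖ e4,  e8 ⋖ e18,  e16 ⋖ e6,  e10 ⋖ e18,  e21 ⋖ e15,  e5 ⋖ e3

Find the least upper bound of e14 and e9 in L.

Common upper bounds of {e14, e9}: e3.
The least among these is e3.

e3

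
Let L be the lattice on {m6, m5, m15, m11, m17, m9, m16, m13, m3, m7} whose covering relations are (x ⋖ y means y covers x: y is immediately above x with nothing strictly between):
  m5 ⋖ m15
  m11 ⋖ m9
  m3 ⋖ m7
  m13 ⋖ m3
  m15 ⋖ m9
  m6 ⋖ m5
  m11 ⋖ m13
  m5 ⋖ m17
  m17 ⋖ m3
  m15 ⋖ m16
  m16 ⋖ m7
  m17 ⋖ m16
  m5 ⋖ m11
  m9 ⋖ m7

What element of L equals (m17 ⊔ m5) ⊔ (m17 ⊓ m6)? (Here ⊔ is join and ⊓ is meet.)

m17

m17 ∨ m5 = m17
m17 ∧ m6 = m6
m17 ∨ m6 = m17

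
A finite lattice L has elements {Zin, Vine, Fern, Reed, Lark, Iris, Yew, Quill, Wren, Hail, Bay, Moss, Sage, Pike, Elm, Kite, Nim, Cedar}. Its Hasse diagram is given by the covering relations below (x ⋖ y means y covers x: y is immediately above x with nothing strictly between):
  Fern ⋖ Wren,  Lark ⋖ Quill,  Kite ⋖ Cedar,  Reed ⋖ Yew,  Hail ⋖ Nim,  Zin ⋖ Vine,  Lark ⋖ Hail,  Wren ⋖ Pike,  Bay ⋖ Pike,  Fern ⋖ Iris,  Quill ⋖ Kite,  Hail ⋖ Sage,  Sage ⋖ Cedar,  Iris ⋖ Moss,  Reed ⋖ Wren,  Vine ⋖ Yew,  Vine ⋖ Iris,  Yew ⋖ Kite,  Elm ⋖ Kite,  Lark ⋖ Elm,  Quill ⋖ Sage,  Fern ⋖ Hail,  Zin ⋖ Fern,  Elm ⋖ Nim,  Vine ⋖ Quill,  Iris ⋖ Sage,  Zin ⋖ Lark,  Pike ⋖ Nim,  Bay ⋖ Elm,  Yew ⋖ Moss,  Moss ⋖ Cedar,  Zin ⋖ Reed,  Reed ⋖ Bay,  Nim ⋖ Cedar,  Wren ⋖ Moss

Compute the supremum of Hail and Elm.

Nim

Common upper bounds of {Hail, Elm}: Cedar, Nim.
The least among these is Nim.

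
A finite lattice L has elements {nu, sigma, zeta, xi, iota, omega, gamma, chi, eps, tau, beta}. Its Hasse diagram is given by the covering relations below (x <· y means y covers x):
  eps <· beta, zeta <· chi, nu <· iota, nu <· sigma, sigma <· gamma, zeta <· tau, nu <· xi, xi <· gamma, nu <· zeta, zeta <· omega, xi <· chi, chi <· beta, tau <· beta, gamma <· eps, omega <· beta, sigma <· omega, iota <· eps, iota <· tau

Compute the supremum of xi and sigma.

Common upper bounds of {xi, sigma}: beta, eps, gamma.
The least among these is gamma.

gamma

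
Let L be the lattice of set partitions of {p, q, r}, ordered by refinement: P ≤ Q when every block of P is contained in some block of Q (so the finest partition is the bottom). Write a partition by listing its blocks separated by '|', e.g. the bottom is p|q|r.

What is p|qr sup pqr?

pqr

The join of p|qr and pqr merges any blocks that overlap across the partitions, giving pqr.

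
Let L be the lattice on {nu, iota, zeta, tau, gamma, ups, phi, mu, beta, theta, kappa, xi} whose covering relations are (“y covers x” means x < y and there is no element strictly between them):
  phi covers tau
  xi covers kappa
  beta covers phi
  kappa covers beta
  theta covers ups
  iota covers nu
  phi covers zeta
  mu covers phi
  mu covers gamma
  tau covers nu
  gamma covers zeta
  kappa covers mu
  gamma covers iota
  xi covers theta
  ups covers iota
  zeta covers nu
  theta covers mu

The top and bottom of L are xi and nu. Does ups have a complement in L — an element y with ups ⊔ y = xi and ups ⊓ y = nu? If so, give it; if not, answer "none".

beta

Need y with ups ∨ y = xi and ups ∧ y = nu.
Checking each element gives: beta.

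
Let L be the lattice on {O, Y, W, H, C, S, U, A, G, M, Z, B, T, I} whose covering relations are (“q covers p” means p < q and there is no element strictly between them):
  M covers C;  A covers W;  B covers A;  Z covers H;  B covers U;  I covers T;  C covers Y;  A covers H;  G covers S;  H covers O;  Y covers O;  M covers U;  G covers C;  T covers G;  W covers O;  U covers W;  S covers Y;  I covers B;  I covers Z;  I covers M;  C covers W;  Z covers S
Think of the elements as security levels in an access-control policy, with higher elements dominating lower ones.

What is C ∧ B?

Common lower bounds of {C, B}: O, W.
The greatest among these is W.

W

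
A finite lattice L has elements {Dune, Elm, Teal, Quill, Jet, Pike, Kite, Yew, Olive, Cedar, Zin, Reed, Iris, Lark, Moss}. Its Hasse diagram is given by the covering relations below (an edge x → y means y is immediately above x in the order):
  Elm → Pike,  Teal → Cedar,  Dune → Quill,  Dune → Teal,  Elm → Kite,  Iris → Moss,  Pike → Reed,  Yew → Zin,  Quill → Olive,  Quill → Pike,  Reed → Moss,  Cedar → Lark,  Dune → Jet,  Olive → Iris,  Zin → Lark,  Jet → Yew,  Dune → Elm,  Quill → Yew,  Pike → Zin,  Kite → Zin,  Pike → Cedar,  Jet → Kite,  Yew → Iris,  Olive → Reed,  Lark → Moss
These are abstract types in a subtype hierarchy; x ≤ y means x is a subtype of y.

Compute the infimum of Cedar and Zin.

Pike

Common lower bounds of {Cedar, Zin}: Dune, Elm, Pike, Quill.
The greatest among these is Pike.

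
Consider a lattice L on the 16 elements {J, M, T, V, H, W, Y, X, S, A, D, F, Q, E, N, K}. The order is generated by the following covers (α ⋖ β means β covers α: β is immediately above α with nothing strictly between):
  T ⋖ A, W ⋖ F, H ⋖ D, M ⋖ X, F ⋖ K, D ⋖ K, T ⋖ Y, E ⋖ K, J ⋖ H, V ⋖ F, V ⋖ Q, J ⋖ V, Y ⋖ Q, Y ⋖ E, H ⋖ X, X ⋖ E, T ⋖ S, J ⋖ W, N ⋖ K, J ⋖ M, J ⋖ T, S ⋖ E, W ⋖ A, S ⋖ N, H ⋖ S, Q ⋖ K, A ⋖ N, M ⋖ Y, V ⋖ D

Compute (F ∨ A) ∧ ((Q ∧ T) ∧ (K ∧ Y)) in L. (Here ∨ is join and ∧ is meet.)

F ∨ A = K
Q ∧ T = T
K ∧ Y = Y
T ∧ Y = T
K ∧ T = T

T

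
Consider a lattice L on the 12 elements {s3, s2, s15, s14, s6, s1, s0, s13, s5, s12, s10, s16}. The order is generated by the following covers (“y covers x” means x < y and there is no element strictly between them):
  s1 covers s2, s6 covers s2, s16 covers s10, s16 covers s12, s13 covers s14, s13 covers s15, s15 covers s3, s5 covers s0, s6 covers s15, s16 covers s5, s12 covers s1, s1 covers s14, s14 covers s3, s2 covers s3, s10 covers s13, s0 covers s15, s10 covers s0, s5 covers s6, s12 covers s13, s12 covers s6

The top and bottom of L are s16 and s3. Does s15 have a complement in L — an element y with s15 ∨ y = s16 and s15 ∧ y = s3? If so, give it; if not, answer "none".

none

For every candidate y, either s15 ∨ y ≠ s16 or s15 ∧ y ≠ s3; no complement exists.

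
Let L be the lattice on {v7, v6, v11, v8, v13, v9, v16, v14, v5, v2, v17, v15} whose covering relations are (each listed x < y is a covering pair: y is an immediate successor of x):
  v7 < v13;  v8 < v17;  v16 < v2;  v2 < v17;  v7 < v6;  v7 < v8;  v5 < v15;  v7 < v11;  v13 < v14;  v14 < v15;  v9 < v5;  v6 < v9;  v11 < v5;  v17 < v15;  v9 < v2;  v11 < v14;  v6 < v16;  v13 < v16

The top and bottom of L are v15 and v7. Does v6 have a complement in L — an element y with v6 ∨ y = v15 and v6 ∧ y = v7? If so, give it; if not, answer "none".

Need y with v6 ∨ y = v15 and v6 ∧ y = v7.
Checking each element gives: v14.

v14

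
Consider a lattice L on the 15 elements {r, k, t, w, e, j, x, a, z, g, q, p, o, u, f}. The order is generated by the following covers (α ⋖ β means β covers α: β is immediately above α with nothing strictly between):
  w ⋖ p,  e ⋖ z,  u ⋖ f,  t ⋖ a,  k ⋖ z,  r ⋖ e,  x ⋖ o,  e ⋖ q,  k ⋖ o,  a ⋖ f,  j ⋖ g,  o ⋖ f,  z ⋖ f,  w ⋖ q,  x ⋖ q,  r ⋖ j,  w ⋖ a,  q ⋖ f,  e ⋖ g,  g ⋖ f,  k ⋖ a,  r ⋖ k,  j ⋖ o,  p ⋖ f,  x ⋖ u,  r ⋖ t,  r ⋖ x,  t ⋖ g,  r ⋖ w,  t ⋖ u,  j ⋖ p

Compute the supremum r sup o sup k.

Common upper bounds of {r, o, k}: f, o.
The least among these is o.

o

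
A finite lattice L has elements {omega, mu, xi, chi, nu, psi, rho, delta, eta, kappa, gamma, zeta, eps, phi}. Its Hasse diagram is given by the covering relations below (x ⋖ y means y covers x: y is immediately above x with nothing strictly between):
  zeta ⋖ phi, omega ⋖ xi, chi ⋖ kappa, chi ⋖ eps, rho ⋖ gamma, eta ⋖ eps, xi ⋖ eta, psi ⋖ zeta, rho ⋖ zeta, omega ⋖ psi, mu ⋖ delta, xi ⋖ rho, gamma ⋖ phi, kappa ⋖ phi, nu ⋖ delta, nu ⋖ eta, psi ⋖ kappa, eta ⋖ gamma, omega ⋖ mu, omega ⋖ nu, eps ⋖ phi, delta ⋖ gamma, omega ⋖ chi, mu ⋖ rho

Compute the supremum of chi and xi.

Common upper bounds of {chi, xi}: eps, phi.
The least among these is eps.

eps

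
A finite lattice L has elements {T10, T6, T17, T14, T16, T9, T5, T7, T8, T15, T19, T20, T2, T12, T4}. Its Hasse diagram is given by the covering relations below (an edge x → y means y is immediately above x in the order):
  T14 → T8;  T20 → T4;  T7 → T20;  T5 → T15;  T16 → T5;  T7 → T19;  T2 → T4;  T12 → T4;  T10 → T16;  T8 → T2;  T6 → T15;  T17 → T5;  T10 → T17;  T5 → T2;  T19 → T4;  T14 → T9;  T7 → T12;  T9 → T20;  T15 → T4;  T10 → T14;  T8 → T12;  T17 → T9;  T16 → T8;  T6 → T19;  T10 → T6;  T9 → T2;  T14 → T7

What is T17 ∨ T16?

Common upper bounds of {T17, T16}: T15, T2, T4, T5.
The least among these is T5.

T5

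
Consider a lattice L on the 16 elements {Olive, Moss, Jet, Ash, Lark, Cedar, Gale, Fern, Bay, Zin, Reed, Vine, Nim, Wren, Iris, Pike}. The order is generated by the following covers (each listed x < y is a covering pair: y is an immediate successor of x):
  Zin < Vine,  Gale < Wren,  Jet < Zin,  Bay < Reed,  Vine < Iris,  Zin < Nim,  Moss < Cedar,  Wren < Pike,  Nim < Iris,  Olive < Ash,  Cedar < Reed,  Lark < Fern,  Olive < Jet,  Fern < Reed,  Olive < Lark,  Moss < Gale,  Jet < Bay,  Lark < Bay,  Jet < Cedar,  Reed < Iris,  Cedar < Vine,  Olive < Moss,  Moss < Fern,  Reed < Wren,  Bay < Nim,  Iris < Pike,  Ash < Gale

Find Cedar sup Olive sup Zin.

Common upper bounds of {Cedar, Olive, Zin}: Iris, Pike, Vine.
The least among these is Vine.

Vine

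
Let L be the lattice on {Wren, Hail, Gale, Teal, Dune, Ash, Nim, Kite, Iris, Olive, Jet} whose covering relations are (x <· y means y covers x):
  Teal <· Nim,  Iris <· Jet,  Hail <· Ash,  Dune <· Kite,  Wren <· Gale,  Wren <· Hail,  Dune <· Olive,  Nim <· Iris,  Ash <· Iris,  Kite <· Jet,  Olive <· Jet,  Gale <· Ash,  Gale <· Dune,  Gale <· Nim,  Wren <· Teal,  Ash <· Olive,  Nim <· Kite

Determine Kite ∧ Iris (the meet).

Nim

Common lower bounds of {Kite, Iris}: Gale, Nim, Teal, Wren.
The greatest among these is Nim.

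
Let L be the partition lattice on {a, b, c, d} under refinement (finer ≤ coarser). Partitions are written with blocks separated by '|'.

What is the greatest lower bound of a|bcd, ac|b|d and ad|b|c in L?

The meet (common refinement) of a|bcd, ac|b|d, ad|b|c intersects blocks pairwise, giving a|b|c|d.

a|b|c|d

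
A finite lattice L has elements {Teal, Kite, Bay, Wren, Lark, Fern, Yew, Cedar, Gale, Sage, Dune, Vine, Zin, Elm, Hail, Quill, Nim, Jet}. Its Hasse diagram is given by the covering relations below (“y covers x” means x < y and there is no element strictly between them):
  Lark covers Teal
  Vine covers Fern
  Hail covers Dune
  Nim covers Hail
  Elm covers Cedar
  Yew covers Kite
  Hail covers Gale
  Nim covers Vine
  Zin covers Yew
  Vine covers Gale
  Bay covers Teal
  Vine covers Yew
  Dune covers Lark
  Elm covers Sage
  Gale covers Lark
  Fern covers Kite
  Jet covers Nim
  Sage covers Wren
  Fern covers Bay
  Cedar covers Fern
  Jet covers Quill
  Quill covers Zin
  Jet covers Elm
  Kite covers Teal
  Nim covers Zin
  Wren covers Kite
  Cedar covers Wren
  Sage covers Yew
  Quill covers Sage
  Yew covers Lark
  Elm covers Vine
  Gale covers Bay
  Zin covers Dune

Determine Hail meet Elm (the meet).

Common lower bounds of {Hail, Elm}: Bay, Gale, Lark, Teal.
The greatest among these is Gale.

Gale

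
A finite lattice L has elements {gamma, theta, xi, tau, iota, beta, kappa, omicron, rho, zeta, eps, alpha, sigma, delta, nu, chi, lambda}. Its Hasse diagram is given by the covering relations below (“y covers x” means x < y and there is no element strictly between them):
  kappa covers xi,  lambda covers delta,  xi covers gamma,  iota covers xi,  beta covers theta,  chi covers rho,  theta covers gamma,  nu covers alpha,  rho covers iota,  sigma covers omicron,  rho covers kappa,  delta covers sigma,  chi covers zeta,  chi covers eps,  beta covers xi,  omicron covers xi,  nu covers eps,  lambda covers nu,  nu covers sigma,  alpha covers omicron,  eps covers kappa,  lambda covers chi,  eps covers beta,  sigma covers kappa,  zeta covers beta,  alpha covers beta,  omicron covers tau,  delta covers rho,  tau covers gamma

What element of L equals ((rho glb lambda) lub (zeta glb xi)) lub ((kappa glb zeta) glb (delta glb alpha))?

rho

rho ∧ lambda = rho
zeta ∧ xi = xi
rho ∨ xi = rho
kappa ∧ zeta = xi
delta ∧ alpha = omicron
xi ∧ omicron = xi
rho ∨ xi = rho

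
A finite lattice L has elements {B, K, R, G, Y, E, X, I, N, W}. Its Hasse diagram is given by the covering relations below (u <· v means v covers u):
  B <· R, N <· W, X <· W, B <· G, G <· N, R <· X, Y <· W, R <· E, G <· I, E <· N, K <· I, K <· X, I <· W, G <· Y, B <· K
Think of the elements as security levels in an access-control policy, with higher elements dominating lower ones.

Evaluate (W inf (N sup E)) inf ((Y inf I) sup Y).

N ∨ E = N
W ∧ N = N
Y ∧ I = G
G ∨ Y = Y
N ∧ Y = G

G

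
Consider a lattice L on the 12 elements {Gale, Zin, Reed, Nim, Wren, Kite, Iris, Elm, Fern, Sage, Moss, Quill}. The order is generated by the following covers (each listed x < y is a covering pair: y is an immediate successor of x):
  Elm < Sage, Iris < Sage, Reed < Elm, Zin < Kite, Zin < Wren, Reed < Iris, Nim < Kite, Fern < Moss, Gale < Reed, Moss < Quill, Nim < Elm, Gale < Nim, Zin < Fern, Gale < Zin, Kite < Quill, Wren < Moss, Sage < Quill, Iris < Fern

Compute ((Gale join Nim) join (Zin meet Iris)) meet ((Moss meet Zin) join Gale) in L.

Gale

Gale ∨ Nim = Nim
Zin ∧ Iris = Gale
Nim ∨ Gale = Nim
Moss ∧ Zin = Zin
Zin ∨ Gale = Zin
Nim ∧ Zin = Gale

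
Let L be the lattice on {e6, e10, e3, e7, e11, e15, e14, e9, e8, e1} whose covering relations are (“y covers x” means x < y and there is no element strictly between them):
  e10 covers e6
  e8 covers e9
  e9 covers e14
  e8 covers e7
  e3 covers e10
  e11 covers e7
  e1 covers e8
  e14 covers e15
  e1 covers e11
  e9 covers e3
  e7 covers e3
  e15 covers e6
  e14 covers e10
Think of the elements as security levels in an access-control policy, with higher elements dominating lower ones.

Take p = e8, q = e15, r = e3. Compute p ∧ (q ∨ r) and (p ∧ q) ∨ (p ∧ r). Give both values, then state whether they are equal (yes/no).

e9; e9; yes

q ∨ r = e9, so p ∧ (q ∨ r) = e8 ∧ e9 = e9.
p ∧ q = e15 and p ∧ r = e3, so (p ∧ q) ∨ (p ∧ r) = e15 ∨ e3 = e9.
Equal: yes.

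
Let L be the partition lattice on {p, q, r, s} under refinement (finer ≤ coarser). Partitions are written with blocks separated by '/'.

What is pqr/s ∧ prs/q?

Common lower bounds of {pqr/s, prs/q}: p/q/r/s, pr/q/s.
The greatest among these is pr/q/s.

pr/q/s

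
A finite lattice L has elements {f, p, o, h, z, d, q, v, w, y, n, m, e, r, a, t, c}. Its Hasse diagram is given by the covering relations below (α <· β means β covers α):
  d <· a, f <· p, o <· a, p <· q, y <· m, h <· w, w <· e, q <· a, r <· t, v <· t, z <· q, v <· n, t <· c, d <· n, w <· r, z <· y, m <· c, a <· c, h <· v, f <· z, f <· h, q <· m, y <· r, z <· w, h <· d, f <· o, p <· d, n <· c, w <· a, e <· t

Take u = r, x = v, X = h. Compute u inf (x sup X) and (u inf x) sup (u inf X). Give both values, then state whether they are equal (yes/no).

h; h; yes

x sup X = v, so u inf (x sup X) = r inf v = h.
u inf x = h and u inf X = h, so (u inf x) sup (u inf X) = h sup h = h.
Equal: yes.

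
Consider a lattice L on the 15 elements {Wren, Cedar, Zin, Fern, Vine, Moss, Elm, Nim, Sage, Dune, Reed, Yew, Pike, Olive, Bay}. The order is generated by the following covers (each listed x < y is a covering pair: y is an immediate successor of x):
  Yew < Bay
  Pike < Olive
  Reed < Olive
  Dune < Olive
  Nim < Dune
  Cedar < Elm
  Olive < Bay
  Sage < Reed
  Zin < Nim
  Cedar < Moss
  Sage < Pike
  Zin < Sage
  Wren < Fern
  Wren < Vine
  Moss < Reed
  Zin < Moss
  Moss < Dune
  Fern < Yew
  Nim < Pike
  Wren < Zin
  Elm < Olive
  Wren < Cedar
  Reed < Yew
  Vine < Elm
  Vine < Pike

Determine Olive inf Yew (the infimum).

Reed

Common lower bounds of {Olive, Yew}: Cedar, Moss, Reed, Sage, Wren, Zin.
The greatest among these is Reed.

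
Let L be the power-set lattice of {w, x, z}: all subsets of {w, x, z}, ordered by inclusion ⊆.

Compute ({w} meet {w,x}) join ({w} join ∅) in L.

{w} ∧ {w,x} = {w}
{w} ∨ ∅ = {w}
{w} ∨ {w} = {w}

{w}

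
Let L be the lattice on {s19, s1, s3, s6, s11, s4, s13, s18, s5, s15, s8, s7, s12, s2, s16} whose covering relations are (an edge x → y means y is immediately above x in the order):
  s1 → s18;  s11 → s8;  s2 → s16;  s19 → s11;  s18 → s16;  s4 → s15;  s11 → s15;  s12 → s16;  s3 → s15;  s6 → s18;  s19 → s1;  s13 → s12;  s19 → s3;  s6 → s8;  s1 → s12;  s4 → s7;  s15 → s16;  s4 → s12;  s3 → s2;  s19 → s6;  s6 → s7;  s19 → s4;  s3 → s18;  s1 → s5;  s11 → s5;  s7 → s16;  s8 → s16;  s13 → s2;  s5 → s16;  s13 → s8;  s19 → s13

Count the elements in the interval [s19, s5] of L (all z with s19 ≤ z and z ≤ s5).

4

The interval [s19, s5] = {s1, s11, s19, s5}, which has 4 elements.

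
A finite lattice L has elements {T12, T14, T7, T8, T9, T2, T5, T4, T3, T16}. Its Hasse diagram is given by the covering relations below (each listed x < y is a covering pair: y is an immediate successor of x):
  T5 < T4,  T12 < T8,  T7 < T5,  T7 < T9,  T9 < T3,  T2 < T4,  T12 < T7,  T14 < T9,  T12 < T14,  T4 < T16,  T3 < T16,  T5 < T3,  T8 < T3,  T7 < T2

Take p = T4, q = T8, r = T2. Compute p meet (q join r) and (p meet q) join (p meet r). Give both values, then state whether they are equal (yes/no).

T4; T2; no

q join r = T16, so p meet (q join r) = T4 meet T16 = T4.
p meet q = T12 and p meet r = T2, so (p meet q) join (p meet r) = T12 join T2 = T2.
Equal: no.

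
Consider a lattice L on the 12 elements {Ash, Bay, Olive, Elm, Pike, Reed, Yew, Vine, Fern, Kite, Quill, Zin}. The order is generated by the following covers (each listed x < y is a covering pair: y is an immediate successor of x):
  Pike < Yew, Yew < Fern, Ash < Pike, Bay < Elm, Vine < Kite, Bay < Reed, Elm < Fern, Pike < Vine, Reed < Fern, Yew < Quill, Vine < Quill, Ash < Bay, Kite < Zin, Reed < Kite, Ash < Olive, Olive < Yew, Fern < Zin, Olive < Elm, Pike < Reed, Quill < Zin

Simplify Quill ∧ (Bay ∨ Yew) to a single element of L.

Yew

Bay ∨ Yew = Fern
Quill ∧ Fern = Yew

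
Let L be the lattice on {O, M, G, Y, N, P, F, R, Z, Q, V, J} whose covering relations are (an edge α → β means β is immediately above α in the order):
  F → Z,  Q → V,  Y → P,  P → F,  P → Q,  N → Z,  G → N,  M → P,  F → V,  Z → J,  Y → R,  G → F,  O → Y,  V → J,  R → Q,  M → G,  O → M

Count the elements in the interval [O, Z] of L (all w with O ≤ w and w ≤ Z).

8

The interval [O, Z] = {F, G, M, N, O, P, Y, Z}, which has 8 elements.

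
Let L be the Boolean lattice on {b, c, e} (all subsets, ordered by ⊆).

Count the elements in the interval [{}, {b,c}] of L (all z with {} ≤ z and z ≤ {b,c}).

4

The interval [{}, {b,c}] = {{b,c}, {b}, {c}, {}}, which has 4 elements.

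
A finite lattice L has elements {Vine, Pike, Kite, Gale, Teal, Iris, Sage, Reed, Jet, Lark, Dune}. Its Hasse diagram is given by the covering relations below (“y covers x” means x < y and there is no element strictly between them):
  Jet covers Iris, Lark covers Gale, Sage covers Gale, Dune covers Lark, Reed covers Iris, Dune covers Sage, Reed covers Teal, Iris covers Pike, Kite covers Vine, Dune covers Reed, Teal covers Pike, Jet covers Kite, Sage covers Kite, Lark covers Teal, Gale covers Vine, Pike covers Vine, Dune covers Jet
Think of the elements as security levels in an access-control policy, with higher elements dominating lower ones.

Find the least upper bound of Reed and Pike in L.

Common upper bounds of {Reed, Pike}: Dune, Reed.
The least among these is Reed.

Reed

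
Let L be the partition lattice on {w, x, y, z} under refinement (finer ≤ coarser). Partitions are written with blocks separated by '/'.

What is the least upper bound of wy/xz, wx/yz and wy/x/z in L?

wxyz

Common upper bounds of {wy/xz, wx/yz, wy/x/z}: wxyz.
The least among these is wxyz.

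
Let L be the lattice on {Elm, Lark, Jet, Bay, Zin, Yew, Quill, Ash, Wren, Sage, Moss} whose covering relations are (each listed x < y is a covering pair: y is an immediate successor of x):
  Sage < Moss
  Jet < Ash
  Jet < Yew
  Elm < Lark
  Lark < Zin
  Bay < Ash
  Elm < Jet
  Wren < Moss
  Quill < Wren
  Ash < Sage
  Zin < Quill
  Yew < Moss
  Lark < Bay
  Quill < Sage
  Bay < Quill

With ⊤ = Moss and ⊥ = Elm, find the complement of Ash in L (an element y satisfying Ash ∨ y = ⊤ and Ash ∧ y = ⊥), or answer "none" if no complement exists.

none

For every candidate y, either Ash ∨ y ≠ Moss or Ash ∧ y ≠ Elm; no complement exists.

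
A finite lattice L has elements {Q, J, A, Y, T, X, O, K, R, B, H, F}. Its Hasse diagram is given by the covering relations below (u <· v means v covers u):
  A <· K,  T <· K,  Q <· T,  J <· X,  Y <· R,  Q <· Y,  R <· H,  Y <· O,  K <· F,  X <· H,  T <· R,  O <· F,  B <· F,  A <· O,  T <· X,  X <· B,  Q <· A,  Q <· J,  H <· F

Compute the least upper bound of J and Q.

Common upper bounds of {J, Q}: B, F, H, J, X.
The least among these is J.

J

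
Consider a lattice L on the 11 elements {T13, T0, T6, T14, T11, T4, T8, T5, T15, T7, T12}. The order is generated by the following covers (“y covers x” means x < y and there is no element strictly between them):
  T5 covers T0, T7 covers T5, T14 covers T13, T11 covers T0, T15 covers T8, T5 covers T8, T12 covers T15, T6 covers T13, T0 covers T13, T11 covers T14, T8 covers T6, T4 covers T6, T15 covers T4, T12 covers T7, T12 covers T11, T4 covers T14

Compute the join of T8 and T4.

Common upper bounds of {T8, T4}: T12, T15.
The least among these is T15.

T15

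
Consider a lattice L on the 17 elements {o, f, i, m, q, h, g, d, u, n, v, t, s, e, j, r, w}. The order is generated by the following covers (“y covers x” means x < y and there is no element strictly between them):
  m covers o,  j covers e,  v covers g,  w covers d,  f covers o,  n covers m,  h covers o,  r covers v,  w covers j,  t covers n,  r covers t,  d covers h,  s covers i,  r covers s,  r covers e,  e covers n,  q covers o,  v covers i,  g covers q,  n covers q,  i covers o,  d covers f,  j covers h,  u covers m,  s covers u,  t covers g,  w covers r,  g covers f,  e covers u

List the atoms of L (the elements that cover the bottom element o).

The atoms are exactly the elements that cover o: f, h, i, m, q.

f, h, i, m, q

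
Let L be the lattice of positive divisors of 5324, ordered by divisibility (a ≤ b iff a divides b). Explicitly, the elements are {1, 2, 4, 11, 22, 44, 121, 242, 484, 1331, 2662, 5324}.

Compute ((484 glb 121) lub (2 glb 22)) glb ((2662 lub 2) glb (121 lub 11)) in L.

121

484 ∧ 121 = 121
2 ∧ 22 = 2
121 ∨ 2 = 242
2662 ∨ 2 = 2662
121 ∨ 11 = 121
2662 ∧ 121 = 121
242 ∧ 121 = 121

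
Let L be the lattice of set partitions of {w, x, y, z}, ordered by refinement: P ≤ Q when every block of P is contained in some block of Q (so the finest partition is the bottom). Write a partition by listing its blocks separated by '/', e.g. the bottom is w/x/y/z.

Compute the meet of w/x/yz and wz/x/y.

Common lower bounds of {w/x/yz, wz/x/y}: w/x/y/z.
The greatest among these is w/x/y/z.

w/x/y/z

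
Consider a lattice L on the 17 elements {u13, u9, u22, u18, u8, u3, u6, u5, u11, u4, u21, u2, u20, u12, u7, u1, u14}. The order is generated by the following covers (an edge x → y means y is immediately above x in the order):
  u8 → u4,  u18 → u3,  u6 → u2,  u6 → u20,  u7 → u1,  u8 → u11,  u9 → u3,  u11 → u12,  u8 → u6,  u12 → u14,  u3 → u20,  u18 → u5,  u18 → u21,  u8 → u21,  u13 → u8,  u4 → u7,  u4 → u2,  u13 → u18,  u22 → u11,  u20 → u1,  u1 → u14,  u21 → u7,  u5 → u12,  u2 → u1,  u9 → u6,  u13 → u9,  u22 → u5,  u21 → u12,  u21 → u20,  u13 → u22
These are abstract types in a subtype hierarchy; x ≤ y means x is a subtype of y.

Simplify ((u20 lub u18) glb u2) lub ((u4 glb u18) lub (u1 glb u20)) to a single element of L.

u20

u20 ∨ u18 = u20
u20 ∧ u2 = u6
u4 ∧ u18 = u13
u1 ∧ u20 = u20
u13 ∨ u20 = u20
u6 ∨ u20 = u20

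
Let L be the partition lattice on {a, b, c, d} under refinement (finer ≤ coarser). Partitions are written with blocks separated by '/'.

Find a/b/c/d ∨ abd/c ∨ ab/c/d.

abd/c

The join of a/b/c/d, abd/c, ab/c/d merges any blocks that overlap across the partitions, giving abd/c.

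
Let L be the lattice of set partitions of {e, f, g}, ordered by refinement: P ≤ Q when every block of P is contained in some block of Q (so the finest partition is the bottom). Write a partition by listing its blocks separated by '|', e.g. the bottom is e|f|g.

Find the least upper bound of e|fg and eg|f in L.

efg

Common upper bounds of {e|fg, eg|f}: efg.
The least among these is efg.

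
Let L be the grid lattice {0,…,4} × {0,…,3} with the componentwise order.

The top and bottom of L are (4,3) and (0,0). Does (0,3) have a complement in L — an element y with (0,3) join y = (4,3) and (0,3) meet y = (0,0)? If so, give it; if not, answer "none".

Need y with (0,3) ∨ y = (4,3) and (0,3) ∧ y = (0,0).
Checking each element gives: (4,0).

(4,0)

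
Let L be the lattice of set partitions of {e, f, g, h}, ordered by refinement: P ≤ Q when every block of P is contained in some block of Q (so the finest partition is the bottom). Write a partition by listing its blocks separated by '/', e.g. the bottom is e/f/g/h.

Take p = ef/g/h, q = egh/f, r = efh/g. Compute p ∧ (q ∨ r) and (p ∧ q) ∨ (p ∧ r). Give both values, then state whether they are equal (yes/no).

q ∨ r = efgh, so p ∧ (q ∨ r) = ef/g/h ∧ efgh = ef/g/h.
p ∧ q = e/f/g/h and p ∧ r = ef/g/h, so (p ∧ q) ∨ (p ∧ r) = e/f/g/h ∨ ef/g/h = ef/g/h.
Equal: yes.

ef/g/h; ef/g/h; yes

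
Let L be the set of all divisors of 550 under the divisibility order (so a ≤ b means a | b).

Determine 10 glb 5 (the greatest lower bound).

5

In the divisibility order, the meet is the greatest common divisor: gcd(10, 5) = 5.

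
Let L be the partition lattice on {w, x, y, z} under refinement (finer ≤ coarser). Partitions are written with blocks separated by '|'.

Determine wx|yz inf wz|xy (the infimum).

The meet (common refinement) of wx|yz and wz|xy intersects blocks pairwise, giving w|x|y|z.

w|x|y|z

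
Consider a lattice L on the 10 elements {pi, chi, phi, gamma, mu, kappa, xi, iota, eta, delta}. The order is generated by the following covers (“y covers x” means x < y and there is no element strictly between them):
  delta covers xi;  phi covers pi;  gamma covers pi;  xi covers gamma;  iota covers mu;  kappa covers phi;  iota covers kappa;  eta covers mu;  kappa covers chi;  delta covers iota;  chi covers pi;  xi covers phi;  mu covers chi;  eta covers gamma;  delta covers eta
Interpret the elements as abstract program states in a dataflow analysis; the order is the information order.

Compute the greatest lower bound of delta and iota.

Common lower bounds of {delta, iota}: chi, iota, kappa, mu, phi, pi.
The greatest among these is iota.

iota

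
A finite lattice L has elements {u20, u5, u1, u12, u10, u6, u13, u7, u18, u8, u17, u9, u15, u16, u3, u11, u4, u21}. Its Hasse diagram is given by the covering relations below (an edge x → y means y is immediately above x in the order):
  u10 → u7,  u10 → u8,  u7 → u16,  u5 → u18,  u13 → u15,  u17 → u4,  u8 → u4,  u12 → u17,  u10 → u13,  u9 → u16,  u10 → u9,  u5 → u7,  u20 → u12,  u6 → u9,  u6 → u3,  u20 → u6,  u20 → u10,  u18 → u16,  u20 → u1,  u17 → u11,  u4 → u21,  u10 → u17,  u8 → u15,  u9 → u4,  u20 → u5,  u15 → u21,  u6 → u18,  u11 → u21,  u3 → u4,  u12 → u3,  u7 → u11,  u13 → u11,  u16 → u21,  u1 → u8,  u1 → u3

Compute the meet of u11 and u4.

Common lower bounds of {u11, u4}: u10, u12, u17, u20.
The greatest among these is u17.

u17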